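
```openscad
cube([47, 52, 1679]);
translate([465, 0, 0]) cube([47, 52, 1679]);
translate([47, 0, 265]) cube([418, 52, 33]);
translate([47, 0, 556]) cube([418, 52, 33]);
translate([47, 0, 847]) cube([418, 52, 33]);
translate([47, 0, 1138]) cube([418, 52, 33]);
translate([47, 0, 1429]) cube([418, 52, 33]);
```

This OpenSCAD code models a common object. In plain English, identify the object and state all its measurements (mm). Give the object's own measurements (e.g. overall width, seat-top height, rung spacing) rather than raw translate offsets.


A straight ladder. Two 47×52 mm vertical rails, 1679 mm tall, stand 512 mm apart (outside-to-outside) with their front faces coplanar on the −y side. 5 rungs, each 52 mm deep and 33 mm tall, span between the inner faces of the rails, front faces flush with the rails. The lowest rung's underside is at z = 265 mm and rungs are spaced 291 mm apart (underside to underside).


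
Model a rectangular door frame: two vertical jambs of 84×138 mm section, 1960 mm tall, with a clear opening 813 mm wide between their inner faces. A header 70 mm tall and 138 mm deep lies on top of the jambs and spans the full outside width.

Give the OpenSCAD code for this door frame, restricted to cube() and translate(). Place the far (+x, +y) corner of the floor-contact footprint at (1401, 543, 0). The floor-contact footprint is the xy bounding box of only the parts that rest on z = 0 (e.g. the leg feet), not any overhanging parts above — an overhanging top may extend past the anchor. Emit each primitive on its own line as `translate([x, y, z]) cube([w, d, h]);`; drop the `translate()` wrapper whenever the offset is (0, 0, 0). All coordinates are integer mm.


translate([420, 405, 0]) cube([84, 138, 1960]);
translate([1317, 405, 0]) cube([84, 138, 1960]);
translate([420, 405, 1960]) cube([981, 138, 70]);


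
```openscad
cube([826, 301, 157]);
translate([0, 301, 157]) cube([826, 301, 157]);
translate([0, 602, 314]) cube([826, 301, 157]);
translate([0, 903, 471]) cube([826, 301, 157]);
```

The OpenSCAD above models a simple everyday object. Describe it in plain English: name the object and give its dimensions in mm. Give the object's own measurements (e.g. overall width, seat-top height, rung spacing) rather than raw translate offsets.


A straight staircase of 4 solid steps. Each step is 826 mm wide (x), 301 mm deep (y, the going) and 157 mm tall (the rise). The first step rests on the floor; each subsequent step sits one going further in +y and one rise higher in +z, directly behind and above the previous step with no overlap.


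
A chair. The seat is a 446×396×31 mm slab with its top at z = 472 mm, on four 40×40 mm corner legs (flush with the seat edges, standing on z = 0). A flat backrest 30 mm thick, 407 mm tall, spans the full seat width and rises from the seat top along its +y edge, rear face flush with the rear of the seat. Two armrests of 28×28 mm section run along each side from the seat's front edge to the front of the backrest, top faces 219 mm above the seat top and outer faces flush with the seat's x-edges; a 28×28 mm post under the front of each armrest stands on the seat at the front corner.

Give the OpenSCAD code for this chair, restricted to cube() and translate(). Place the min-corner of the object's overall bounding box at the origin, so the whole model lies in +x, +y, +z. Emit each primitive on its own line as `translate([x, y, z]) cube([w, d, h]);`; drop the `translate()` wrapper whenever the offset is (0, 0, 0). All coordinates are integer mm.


// leg_h = 472 - 31 = 441
// arm post h = 219 - 28 = 191
translate([0, 0, 441]) cube([446, 396, 31]);
cube([40, 40, 441]);
translate([406, 0, 0]) cube([40, 40, 441]);
translate([0, 356, 0]) cube([40, 40, 441]);
translate([406, 356, 0]) cube([40, 40, 441]);
translate([0, 366, 472]) cube([446, 30, 407]);
translate([0, 0, 663]) cube([28, 366, 28]);
translate([418, 0, 663]) cube([28, 366, 28]);
translate([0, 0, 472]) cube([28, 28, 191]);
translate([418, 0, 472]) cube([28, 28, 191]);


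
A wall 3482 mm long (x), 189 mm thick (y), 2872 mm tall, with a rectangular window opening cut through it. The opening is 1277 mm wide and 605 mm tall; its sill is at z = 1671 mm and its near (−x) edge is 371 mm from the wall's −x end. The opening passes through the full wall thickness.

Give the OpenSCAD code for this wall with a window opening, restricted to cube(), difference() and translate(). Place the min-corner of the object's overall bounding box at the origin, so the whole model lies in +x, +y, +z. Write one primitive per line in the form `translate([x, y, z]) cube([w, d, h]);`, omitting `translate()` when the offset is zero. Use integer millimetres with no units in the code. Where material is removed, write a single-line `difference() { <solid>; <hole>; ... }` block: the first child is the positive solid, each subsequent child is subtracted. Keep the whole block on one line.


difference() { cube([3482, 189, 2872]); translate([371, 0, 1671]) cube([1277, 189, 605]); }


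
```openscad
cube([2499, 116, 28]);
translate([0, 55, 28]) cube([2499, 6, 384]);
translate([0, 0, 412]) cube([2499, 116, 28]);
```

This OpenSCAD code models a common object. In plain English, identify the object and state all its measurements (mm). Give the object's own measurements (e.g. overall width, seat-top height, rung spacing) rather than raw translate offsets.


An I-beam lying along x, 2499 mm long. Overall section height 440 mm. Two flanges 116 mm wide (y) and 28 mm thick, one on the floor and one at the top; a web 6 mm thick runs between them, centred on the flange width.


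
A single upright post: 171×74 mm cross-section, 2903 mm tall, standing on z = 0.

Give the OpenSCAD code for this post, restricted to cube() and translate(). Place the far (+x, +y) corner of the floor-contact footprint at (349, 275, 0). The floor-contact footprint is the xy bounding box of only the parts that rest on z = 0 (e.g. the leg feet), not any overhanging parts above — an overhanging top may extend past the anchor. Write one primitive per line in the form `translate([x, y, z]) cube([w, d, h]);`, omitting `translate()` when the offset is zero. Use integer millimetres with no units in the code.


translate([178, 201, 0]) cube([171, 74, 2903]);


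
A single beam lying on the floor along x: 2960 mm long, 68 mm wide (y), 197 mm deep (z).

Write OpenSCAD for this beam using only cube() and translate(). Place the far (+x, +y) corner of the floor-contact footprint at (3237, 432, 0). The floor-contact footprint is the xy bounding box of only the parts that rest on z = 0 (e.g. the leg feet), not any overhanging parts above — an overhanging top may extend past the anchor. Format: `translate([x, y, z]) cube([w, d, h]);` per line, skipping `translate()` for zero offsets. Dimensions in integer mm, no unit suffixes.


translate([277, 364, 0]) cube([2960, 68, 197]);


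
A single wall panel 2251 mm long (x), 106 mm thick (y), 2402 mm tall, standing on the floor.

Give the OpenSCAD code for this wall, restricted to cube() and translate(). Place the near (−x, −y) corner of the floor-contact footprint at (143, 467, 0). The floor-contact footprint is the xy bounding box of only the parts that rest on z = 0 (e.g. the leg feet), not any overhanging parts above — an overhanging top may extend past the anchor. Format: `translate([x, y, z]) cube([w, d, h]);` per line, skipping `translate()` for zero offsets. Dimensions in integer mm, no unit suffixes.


translate([143, 467, 0]) cube([2251, 106, 2402]);


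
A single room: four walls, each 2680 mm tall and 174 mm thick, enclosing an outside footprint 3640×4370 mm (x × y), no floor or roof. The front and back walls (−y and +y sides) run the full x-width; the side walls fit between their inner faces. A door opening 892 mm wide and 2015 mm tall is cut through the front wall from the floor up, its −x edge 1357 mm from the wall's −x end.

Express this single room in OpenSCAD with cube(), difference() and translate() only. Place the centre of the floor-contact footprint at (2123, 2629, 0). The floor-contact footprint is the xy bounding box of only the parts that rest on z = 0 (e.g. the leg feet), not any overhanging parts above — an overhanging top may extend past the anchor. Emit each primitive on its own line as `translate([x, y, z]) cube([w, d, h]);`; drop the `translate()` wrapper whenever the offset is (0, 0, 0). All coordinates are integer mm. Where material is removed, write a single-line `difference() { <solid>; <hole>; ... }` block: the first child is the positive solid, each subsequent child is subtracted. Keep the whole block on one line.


difference() { translate([303, 444, 0]) cube([3640, 174, 2680]); translate([1660, 444, 0]) cube([892, 174, 2015]); }
translate([303, 4640, 0]) cube([3640, 174, 2680]);
translate([303, 618, 0]) cube([174, 4022, 2680]);
translate([3769, 618, 0]) cube([174, 4022, 2680]);


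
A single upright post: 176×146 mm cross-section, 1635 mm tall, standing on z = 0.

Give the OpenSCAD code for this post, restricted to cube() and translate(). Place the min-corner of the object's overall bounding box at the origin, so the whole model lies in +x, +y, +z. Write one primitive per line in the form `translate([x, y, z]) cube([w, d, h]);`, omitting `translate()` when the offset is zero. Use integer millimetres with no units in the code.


cube([176, 146, 1635]);


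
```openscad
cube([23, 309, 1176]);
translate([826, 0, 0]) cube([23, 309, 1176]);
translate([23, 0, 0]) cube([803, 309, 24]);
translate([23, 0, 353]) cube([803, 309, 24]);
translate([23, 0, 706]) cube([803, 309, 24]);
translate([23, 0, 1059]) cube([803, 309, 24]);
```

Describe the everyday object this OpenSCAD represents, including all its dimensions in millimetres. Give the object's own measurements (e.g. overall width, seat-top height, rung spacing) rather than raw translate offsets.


An open bookshelf. Two side panels, each 23 mm thick, 309 mm deep and 1176 mm tall, stand 849 mm apart (outside-to-outside). Between them sit 4 shelves, each 24 mm thick and 309 mm deep, spanning the full gap between the sides. The bottom shelf rests on the floor (its underside at z = 0) and the clear gap between one shelf's top and the next shelf's underside is 329 mm.


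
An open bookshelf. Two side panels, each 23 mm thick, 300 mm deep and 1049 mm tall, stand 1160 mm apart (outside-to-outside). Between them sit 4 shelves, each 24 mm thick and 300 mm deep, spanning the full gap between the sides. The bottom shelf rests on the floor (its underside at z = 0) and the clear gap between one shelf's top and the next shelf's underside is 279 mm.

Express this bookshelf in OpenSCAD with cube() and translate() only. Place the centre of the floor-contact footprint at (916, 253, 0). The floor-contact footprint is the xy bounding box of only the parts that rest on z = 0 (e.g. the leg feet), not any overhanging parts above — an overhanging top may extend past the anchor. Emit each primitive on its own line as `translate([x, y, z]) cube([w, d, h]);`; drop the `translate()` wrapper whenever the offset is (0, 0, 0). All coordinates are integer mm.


translate([336, 103, 0]) cube([23, 300, 1049]);
translate([1473, 103, 0]) cube([23, 300, 1049]);
translate([359, 103, 0]) cube([1114, 300, 24]);
translate([359, 103, 303]) cube([1114, 300, 24]);
translate([359, 103, 606]) cube([1114, 300, 24]);
translate([359, 103, 909]) cube([1114, 300, 24]);


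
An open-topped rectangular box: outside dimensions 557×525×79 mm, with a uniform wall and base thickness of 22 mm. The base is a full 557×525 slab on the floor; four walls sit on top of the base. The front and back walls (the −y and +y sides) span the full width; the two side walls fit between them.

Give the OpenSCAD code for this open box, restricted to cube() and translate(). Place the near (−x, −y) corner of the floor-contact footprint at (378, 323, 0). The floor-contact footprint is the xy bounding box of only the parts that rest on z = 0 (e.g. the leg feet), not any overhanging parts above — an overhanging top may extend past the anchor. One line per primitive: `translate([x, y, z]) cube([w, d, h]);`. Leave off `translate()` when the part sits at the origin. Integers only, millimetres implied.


translate([378, 323, 0]) cube([557, 525, 22]);
translate([378, 323, 22]) cube([557, 22, 57]);
translate([378, 826, 22]) cube([557, 22, 57]);
translate([378, 345, 22]) cube([22, 481, 57]);
translate([913, 345, 22]) cube([22, 481, 57]);


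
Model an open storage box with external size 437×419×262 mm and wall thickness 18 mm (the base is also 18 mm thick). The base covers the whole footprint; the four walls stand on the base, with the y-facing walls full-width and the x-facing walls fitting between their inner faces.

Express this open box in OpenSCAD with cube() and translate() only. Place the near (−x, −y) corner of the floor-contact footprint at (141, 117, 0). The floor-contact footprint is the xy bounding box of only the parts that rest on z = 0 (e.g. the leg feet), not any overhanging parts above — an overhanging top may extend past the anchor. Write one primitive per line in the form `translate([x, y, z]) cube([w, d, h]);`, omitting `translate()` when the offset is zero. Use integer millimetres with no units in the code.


translate([141, 117, 0]) cube([437, 419, 18]);
translate([141, 117, 18]) cube([437, 18, 244]);
translate([141, 518, 18]) cube([437, 18, 244]);
translate([141, 135, 18]) cube([18, 383, 244]);
translate([560, 135, 18]) cube([18, 383, 244]);


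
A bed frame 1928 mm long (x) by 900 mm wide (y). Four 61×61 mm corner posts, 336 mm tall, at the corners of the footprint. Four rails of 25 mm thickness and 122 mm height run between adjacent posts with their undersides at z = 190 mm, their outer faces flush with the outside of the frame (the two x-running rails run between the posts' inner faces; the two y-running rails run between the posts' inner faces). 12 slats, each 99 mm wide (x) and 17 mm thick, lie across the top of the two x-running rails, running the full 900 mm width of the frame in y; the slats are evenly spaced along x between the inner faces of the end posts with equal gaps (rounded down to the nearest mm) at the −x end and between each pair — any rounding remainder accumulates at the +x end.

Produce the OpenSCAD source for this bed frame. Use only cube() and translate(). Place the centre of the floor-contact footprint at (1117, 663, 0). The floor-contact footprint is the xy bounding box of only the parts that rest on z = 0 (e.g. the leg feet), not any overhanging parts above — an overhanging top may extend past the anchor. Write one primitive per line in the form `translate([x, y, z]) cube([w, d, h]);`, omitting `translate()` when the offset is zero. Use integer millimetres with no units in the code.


// slat z = rail_z + rail_h = 190 + 122 = 312
// slat gap = ⌊(1806 − 12·99) / 13⌋ = 47
translate([153, 213, 0]) cube([61, 61, 336]);
translate([153, 1052, 0]) cube([61, 61, 336]);
translate([2020, 213, 0]) cube([61, 61, 336]);
translate([2020, 1052, 0]) cube([61, 61, 336]);
translate([214, 213, 190]) cube([1806, 25, 122]);
translate([214, 1088, 190]) cube([1806, 25, 122]);
translate([153, 274, 190]) cube([25, 778, 122]);
translate([2056, 274, 190]) cube([25, 778, 122]);
translate([261, 213, 312]) cube([99, 900, 17]);
translate([407, 213, 312]) cube([99, 900, 17]);
translate([553, 213, 312]) cube([99, 900, 17]);
translate([699, 213, 312]) cube([99, 900, 17]);
translate([845, 213, 312]) cube([99, 900, 17]);
translate([991, 213, 312]) cube([99, 900, 17]);
translate([1137, 213, 312]) cube([99, 900, 17]);
translate([1283, 213, 312]) cube([99, 900, 17]);
translate([1429, 213, 312]) cube([99, 900, 17]);
translate([1575, 213, 312]) cube([99, 900, 17]);
translate([1721, 213, 312]) cube([99, 900, 17]);
translate([1867, 213, 312]) cube([99, 900, 17]);


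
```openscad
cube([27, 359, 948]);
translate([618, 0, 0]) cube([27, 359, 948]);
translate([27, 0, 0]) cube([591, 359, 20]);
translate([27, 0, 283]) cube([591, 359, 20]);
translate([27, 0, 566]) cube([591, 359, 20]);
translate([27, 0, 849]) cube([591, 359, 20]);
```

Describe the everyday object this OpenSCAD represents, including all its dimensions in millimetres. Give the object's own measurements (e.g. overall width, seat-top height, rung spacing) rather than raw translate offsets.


An open bookshelf. Two side panels, each 27 mm thick, 359 mm deep and 948 mm tall, stand 645 mm apart (outside-to-outside). Between them sit 4 shelves, each 20 mm thick and 359 mm deep, spanning the full gap between the sides. The bottom shelf rests on the floor (its underside at z = 0) and the clear gap between one shelf's top and the next shelf's underside is 263 mm.


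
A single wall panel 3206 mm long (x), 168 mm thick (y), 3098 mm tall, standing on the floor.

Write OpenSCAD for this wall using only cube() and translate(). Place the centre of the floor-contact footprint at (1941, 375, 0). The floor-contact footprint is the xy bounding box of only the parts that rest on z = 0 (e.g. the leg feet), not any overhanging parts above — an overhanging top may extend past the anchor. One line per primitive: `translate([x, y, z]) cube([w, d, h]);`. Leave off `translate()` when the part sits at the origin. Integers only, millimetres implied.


translate([338, 291, 0]) cube([3206, 168, 3098]);


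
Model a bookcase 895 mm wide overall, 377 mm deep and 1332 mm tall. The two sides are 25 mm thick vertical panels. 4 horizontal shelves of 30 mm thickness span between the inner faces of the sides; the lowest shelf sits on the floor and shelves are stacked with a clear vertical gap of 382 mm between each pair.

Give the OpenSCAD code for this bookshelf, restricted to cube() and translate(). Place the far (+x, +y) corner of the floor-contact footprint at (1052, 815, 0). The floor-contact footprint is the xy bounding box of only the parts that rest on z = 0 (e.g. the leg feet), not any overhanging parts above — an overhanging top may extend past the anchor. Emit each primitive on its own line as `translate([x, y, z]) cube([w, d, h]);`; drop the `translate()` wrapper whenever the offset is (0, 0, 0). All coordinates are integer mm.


translate([157, 438, 0]) cube([25, 377, 1332]);
translate([1027, 438, 0]) cube([25, 377, 1332]);
translate([182, 438, 0]) cube([845, 377, 30]);
translate([182, 438, 412]) cube([845, 377, 30]);
translate([182, 438, 824]) cube([845, 377, 30]);
translate([182, 438, 1236]) cube([845, 377, 30]);


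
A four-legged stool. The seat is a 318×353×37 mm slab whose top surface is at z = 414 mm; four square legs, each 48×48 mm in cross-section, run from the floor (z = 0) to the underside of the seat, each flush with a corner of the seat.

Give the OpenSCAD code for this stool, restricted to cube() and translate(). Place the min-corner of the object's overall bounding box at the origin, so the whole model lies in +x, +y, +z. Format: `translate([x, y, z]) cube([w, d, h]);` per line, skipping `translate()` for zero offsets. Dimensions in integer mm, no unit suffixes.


translate([0, 0, 377]) cube([318, 353, 37]);
cube([48, 48, 377]);
translate([270, 0, 0]) cube([48, 48, 377]);
translate([0, 305, 0]) cube([48, 48, 377]);
translate([270, 305, 0]) cube([48, 48, 377]);


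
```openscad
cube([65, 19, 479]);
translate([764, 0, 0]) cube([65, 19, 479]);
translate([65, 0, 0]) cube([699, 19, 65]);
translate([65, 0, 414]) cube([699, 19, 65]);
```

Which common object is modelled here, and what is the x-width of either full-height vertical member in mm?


A picture frame. The border width is 65 mm.

Four thin pieces enclosing a rectangular opening — a picture frame. The two full-height stiles are 479 mm tall; the top rail sits at z = 414 and is 65 mm tall, so the border above the opening is 479 − 414 = 65 mm, matching the stile x-width.


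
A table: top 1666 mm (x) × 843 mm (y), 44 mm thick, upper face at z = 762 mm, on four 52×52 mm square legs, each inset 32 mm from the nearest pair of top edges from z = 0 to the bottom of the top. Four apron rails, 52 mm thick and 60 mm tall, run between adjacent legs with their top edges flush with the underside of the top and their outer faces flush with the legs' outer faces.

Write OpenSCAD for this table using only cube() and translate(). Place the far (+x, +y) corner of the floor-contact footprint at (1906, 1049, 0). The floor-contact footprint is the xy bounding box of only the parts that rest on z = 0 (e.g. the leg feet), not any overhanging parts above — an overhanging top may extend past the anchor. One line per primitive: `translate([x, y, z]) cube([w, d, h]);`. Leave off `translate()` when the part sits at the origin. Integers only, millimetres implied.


translate([272, 238, 718]) cube([1666, 843, 44]);
translate([304, 270, 0]) cube([52, 52, 718]);
translate([1854, 270, 0]) cube([52, 52, 718]);
translate([304, 997, 0]) cube([52, 52, 718]);
translate([1854, 997, 0]) cube([52, 52, 718]);
translate([356, 270, 658]) cube([1498, 52, 60]);
translate([356, 997, 658]) cube([1498, 52, 60]);
translate([304, 322, 658]) cube([52, 675, 60]);
translate([1854, 322, 658]) cube([52, 675, 60]);


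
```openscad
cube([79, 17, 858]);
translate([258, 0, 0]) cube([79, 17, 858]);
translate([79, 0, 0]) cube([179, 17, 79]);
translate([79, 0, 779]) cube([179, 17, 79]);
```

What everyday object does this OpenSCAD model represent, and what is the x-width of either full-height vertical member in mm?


A picture frame. The border width is 79 mm.

Four thin pieces enclosing a rectangular opening — a picture frame. The two full-height stiles are 858 mm tall; the top rail sits at z = 779 and is 79 mm tall, so the border above the opening is 858 − 779 = 79 mm, matching the stile x-width.


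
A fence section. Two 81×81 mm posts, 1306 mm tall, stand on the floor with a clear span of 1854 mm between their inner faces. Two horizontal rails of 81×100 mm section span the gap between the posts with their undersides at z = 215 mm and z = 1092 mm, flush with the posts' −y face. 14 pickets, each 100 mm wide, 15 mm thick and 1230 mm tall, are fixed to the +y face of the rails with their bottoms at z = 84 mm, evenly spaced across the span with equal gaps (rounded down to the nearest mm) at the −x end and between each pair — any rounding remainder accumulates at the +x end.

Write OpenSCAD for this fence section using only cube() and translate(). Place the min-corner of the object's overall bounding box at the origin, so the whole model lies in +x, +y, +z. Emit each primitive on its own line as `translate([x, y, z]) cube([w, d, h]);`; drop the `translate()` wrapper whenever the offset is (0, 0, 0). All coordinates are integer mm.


cube([81, 81, 1306]);
translate([1935, 0, 0]) cube([81, 81, 1306]);
translate([81, 0, 215]) cube([1854, 81, 100]);
translate([81, 0, 1092]) cube([1854, 81, 100]);
translate([111, 81, 84]) cube([100, 15, 1230]);
translate([241, 81, 84]) cube([100, 15, 1230]);
translate([371, 81, 84]) cube([100, 15, 1230]);
translate([501, 81, 84]) cube([100, 15, 1230]);
translate([631, 81, 84]) cube([100, 15, 1230]);
translate([761, 81, 84]) cube([100, 15, 1230]);
translate([891, 81, 84]) cube([100, 15, 1230]);
translate([1021, 81, 84]) cube([100, 15, 1230]);
translate([1151, 81, 84]) cube([100, 15, 1230]);
translate([1281, 81, 84]) cube([100, 15, 1230]);
translate([1411, 81, 84]) cube([100, 15, 1230]);
translate([1541, 81, 84]) cube([100, 15, 1230]);
translate([1671, 81, 84]) cube([100, 15, 1230]);
translate([1801, 81, 84]) cube([100, 15, 1230]);


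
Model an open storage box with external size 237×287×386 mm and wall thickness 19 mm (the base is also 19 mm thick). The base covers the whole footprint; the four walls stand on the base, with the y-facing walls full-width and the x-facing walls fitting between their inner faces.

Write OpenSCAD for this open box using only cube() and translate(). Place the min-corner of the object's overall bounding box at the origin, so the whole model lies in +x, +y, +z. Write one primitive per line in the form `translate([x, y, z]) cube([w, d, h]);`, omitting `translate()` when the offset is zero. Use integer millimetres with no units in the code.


cube([237, 287, 19]);
translate([0, 0, 19]) cube([237, 19, 367]);
translate([0, 268, 19]) cube([237, 19, 367]);
translate([0, 19, 19]) cube([19, 249, 367]);
translate([218, 19, 19]) cube([19, 249, 367]);


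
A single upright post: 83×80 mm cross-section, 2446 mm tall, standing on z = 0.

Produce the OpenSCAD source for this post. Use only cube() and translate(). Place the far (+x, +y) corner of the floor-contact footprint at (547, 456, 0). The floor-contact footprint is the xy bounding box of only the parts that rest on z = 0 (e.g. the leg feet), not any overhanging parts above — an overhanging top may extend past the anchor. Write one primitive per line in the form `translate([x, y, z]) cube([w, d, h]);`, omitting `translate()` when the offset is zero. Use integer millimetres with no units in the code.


translate([464, 376, 0]) cube([83, 80, 2446]);


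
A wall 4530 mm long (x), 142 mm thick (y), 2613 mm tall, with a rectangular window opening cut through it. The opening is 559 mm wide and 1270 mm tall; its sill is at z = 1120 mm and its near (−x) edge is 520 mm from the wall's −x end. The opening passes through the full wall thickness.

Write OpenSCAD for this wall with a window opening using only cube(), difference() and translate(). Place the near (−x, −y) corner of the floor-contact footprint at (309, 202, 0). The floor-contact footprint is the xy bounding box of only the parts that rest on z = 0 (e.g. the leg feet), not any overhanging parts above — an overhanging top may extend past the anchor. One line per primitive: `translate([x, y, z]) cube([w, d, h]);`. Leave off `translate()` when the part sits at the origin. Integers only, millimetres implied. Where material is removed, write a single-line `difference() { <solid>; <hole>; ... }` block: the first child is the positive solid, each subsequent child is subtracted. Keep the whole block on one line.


difference() { translate([309, 202, 0]) cube([4530, 142, 2613]); translate([829, 202, 1120]) cube([559, 142, 1270]); }


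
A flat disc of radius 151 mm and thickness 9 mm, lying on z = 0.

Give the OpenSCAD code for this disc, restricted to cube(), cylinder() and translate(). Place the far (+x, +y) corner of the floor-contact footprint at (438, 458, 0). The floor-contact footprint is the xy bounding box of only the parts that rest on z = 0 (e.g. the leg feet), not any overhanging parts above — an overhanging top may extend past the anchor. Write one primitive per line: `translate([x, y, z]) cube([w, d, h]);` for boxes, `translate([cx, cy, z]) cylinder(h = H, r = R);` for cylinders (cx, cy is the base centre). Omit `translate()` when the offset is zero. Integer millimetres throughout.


translate([287, 307, 0]) cylinder(h = 9, r = 151);


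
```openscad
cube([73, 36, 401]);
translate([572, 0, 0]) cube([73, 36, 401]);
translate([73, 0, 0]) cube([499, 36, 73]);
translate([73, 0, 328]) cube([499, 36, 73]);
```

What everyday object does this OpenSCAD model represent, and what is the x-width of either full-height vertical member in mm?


A picture frame. The border width is 73 mm.

Four thin pieces enclosing a rectangular opening — a picture frame. The two full-height stiles are 401 mm tall; the top rail sits at z = 328 and is 73 mm tall, so the border above the opening is 401 − 328 = 73 mm, matching the stile x-width.


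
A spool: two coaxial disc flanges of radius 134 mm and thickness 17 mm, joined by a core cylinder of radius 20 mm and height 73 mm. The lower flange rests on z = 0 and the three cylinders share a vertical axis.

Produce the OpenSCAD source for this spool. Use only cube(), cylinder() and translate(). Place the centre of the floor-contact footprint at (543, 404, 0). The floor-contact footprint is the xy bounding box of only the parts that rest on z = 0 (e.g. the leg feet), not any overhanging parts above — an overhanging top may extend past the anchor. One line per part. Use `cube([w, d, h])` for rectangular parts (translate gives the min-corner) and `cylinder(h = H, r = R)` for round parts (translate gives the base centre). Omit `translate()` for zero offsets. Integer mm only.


translate([543, 404, 0]) cylinder(h = 17, r = 134);
translate([543, 404, 17]) cylinder(h = 73, r = 20);
translate([543, 404, 90]) cylinder(h = 17, r = 134);


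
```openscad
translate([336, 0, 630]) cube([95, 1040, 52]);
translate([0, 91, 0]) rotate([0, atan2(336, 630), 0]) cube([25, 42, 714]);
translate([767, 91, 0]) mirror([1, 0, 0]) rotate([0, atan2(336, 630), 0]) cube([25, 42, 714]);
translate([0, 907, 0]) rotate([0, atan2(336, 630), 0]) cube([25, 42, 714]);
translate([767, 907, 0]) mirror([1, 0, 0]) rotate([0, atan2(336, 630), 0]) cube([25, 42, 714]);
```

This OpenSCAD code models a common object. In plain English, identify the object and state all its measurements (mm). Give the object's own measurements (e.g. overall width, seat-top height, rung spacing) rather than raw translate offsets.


A sawhorse. A 95×1040×52 mm beam (x, y, z) sits on two A-frame leg pairs. Each pair is two raked legs of 25×42 mm section (42 mm along y) splaying symmetrically in x. Each leg rises 630 mm vertically over 336 mm of horizontal reach and is 714 mm long along its own axis. Every leg's outer bottom edge rests on the floor and its outer top edge meets a bottom edge of the beam — the left legs (tilting toward +x) meet the beam's −x bottom edge, the right legs (their mirror images, tilting toward −x) meet its +x bottom edge — so the leg tops tuck under the beam, the beam's underside is 630 mm above the floor, and the feet are 767 mm apart outside-to-outside with the beam centred between them. The two leg pairs are set in 91 mm from either end of the beam.


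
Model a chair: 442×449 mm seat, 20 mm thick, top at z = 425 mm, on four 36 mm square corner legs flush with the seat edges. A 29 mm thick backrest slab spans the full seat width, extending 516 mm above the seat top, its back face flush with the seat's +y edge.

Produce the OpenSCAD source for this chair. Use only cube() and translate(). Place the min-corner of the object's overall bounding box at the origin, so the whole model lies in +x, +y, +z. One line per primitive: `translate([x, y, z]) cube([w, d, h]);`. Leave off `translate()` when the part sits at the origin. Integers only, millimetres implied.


translate([0, 0, 405]) cube([442, 449, 20]);
cube([36, 36, 405]);
translate([406, 0, 0]) cube([36, 36, 405]);
translate([0, 413, 0]) cube([36, 36, 405]);
translate([406, 413, 0]) cube([36, 36, 405]);
translate([0, 420, 425]) cube([442, 29, 516]);


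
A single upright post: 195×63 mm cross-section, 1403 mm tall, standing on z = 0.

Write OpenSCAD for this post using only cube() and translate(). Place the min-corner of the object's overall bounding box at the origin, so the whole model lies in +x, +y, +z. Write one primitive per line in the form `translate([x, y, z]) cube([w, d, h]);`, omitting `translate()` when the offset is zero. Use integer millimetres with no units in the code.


cube([195, 63, 1403]);


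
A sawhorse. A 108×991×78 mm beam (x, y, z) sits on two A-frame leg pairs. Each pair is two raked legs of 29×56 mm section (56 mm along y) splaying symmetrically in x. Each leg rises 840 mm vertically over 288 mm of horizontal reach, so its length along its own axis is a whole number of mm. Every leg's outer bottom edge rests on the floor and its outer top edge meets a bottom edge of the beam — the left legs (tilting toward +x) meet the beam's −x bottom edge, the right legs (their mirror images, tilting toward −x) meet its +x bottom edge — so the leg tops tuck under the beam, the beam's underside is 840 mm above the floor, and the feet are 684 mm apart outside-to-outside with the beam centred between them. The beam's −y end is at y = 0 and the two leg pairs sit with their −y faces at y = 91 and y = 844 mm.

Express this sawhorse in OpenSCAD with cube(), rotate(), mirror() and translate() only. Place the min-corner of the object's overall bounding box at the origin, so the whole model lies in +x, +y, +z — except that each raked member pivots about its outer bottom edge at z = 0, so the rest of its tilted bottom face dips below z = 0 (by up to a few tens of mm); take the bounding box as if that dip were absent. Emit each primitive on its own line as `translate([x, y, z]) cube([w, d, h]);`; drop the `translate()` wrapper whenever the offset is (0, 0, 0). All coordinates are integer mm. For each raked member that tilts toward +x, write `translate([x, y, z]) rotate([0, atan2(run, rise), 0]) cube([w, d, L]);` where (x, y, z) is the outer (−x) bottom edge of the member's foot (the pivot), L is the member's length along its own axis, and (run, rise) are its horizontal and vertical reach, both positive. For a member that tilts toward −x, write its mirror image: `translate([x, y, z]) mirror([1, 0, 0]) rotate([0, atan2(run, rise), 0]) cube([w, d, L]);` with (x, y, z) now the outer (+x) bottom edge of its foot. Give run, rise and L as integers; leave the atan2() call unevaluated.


// leg length = √(288² + 840²) = 888
// right-leg outer foot x = 2·288 + 108 = 684
// beam min-corner = (288, 0, 840)
translate([288, 0, 840]) cube([108, 991, 78]);
translate([0, 91, 0]) rotate([0, atan2(288, 840), 0]) cube([29, 56, 888]);
translate([684, 91, 0]) mirror([1, 0, 0]) rotate([0, atan2(288, 840), 0]) cube([29, 56, 888]);
translate([0, 844, 0]) rotate([0, atan2(288, 840), 0]) cube([29, 56, 888]);
translate([684, 844, 0]) mirror([1, 0, 0]) rotate([0, atan2(288, 840), 0]) cube([29, 56, 888]);


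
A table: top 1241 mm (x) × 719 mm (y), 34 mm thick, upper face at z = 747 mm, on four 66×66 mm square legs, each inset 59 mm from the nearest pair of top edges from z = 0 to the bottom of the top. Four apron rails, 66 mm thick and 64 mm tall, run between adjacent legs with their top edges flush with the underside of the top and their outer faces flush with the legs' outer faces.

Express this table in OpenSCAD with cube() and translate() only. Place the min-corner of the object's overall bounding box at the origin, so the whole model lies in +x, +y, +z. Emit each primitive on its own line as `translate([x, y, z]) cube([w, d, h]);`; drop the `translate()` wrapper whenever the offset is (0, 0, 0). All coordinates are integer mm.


// leg_h = 747 - 34 = 713
// apron z = 713 - 64 = 649
translate([0, 0, 713]) cube([1241, 719, 34]);
translate([59, 59, 0]) cube([66, 66, 713]);
translate([1116, 59, 0]) cube([66, 66, 713]);
translate([59, 594, 0]) cube([66, 66, 713]);
translate([1116, 594, 0]) cube([66, 66, 713]);
translate([125, 59, 649]) cube([991, 66, 64]);
translate([125, 594, 649]) cube([991, 66, 64]);
translate([59, 125, 649]) cube([66, 469, 64]);
translate([1116, 125, 649]) cube([66, 469, 64]);


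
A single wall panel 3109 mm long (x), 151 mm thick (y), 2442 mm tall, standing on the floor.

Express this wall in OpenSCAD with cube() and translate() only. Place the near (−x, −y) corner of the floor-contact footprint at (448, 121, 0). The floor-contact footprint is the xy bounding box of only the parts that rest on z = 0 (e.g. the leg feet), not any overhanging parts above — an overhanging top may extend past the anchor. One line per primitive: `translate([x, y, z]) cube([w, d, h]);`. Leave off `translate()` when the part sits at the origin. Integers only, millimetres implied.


translate([448, 121, 0]) cube([3109, 151, 2442]);


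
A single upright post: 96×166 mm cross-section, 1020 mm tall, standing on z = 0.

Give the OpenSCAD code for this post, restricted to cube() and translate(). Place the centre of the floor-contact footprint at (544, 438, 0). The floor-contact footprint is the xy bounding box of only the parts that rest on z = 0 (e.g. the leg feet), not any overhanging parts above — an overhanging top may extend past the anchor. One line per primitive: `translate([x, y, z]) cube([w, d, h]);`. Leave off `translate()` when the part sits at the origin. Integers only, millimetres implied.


translate([496, 355, 0]) cube([96, 166, 1020]);


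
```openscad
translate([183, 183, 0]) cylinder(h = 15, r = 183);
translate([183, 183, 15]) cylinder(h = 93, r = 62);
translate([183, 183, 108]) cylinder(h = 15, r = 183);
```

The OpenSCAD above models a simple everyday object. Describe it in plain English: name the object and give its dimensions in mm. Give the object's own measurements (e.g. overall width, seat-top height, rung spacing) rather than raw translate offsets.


A spool: two coaxial disc flanges of radius 183 mm and thickness 15 mm, joined by a core cylinder of radius 62 mm and height 93 mm. The lower flange rests on z = 0 and the three cylinders share a vertical axis.


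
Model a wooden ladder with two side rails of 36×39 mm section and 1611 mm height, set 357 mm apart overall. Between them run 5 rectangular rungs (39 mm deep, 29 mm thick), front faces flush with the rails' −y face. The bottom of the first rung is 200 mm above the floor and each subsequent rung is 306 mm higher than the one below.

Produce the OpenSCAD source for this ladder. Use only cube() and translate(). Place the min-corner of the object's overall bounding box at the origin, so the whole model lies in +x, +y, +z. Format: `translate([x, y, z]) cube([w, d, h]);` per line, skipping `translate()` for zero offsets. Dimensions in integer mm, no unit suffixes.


cube([36, 39, 1611]);
translate([321, 0, 0]) cube([36, 39, 1611]);
translate([36, 0, 200]) cube([285, 39, 29]);
translate([36, 0, 506]) cube([285, 39, 29]);
translate([36, 0, 812]) cube([285, 39, 29]);
translate([36, 0, 1118]) cube([285, 39, 29]);
translate([36, 0, 1424]) cube([285, 39, 29]);


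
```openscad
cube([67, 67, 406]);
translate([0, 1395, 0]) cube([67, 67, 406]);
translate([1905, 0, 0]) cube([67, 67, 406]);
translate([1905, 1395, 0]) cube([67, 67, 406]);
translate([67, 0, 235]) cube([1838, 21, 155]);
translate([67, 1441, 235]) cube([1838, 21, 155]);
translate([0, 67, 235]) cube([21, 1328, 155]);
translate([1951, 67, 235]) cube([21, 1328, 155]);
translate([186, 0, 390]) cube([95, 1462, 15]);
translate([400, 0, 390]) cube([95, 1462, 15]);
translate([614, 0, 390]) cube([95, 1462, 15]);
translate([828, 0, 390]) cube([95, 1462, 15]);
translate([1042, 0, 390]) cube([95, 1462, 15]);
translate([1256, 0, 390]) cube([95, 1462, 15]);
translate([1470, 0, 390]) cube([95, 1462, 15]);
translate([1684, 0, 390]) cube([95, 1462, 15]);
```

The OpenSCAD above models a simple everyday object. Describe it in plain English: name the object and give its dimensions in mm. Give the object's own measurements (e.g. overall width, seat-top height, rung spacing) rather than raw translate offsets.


A bed frame 1972 mm long (x) by 1462 mm wide (y). Four 67×67 mm corner posts, 406 mm tall, at the corners of the footprint. Four rails of 21 mm thickness and 155 mm height run between adjacent posts with their undersides at z = 235 mm, their outer faces flush with the outside of the frame (the two x-running rails run between the posts' inner faces; the two y-running rails run between the posts' inner faces). 8 slats, each 95 mm wide (x) and 15 mm thick, lie across the top of the two x-running rails, running the full 1462 mm width of the frame in y; along x they sit between the end posts with a 119 mm gap after the −x posts and between neighbouring slats, leaving 126 mm before the +x posts.


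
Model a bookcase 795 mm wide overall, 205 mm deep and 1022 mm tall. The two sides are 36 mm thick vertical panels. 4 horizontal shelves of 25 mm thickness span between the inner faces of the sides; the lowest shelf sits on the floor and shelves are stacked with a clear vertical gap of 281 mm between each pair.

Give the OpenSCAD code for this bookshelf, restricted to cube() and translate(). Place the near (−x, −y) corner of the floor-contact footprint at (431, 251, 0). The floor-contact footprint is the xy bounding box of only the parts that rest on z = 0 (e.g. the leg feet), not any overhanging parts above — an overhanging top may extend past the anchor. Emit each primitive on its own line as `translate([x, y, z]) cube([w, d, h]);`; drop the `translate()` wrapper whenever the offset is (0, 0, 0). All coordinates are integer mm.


translate([431, 251, 0]) cube([36, 205, 1022]);
translate([1190, 251, 0]) cube([36, 205, 1022]);
translate([467, 251, 0]) cube([723, 205, 25]);
translate([467, 251, 306]) cube([723, 205, 25]);
translate([467, 251, 612]) cube([723, 205, 25]);
translate([467, 251, 918]) cube([723, 205, 25]);
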